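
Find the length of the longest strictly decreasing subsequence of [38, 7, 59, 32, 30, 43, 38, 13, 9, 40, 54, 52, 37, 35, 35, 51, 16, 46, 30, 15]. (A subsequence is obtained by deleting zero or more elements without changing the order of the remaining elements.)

One longest decreasing subsequence is 59, 43, 38, 37, 35, 16, 15 (positions 3,6,7,13,14,17,20), of length 7; no longer one exists.

7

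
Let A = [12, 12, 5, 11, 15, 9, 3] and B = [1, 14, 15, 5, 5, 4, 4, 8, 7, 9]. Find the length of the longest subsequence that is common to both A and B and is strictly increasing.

2

A longest common strictly increasing subsequence is 5, 9 (length 2); it appears in order in both A and B, and no longer such subsequence exists.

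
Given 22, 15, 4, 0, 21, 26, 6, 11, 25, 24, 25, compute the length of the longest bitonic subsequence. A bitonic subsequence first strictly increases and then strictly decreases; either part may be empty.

5

Let inc[i] be the LIS ending at i and dec[i] the longest strictly decreasing subsequence starting at i. inc = [1, 1, 1, 1, 2, 3, 2, 3, 4, 4, 5], dec = [4, 3, 2, 1, 2, 3, 1, 1, 2, 1, 1].
max_i inc[i]+dec[i]−1 = 5, with one witness 15, 21, 26, 25, 24.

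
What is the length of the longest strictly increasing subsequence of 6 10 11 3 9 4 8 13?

4

Scanning left to right, the best length ending at each element is: 6→1, 10→2, 11→3, 3→1, 9→2, 4→2, 8→3, 13→4.
So the longest increasing subsequence has length 4, e.g. 6, 10, 11, 13.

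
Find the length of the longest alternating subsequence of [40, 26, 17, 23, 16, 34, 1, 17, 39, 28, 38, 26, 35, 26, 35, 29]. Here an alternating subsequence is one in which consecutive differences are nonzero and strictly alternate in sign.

14

Track the best alternating length ending on an up-step vs a down-step at each position: up/down = 1/1, 1/2, 1/2, 3/2, 1/4, 5/2, 1/6, 7/6, 7/2, 7/8, 9/8, 7/10, 11/10, 7/12, 13/10, 13/14.
The maximum over both is 14; one such subsequence is 40, 17, 23, 16, 34, 1, 39, 28, 38, 26, 35, 26, 35, 29.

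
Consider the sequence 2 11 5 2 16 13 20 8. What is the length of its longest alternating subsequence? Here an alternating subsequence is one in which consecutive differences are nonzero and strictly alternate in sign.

7

A longest alternating subsequence is 2, 11, 5, 16, 13, 20, 8 (positions 1,2,3,5,6,7,8); its 6 consecutive differences strictly alternate in sign, and length 7 is optimal.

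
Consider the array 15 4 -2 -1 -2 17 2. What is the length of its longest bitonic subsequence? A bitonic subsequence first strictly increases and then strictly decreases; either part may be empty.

4

Let inc[i] be the LIS ending at i and dec[i] the longest strictly decreasing subsequence starting at i. inc = [1, 1, 1, 2, 1, 3, 3], dec = [4, 3, 1, 2, 1, 2, 1].
max_i inc[i]+dec[i]−1 = 4, with one witness 15, 4, -1, -2.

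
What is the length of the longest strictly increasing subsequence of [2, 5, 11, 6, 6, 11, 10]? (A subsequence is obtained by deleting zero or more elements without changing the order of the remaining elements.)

4

Scanning left to right, the best length ending at each element is: 2→1, 5→2, 11→3, 6→3, 6→3, 11→4, 10→4.
So the longest increasing subsequence has length 4, e.g. 2, 5, 6, 11.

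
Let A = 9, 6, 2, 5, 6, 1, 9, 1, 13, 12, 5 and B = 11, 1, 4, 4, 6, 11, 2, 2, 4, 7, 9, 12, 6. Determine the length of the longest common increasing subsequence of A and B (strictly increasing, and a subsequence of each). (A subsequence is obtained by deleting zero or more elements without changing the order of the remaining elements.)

For each value that appears in both, track the longest common increasing run ending there.
The best achievable length is 3; one witness is 1, 9, 12 (A-positions 6,7,10, B-positions 2,11,12).

3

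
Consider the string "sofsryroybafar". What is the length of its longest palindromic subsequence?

Using dp[i][j] = 2 + dp[i+1][j−1] if the ends match, else max(dp[i+1][j], dp[i][j−1]):
dp[1][14] = 5. A witness is rafar at positions 5,11,12,13,14.

5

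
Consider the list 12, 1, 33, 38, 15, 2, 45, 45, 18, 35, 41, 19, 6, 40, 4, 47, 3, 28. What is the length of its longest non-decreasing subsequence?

Let dp[i] be the longest non-decreasing subsequence ending at position i. Then dp = [1, 1, 2, 3, 2, 2, 4, 5, 3, 4, 5, 4, 3, 5, 3, 6, 3, 5].
The maximum is 6; one witness is 12, 33, 38, 45, 45, 47 at positions 1,3,4,7,8,16.

6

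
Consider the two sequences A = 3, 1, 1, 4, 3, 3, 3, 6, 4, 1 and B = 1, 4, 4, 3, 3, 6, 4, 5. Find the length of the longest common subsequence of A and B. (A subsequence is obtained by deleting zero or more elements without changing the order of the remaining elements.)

6

Backtracking the LCS table gives one alignment: 1 (A2,B1) → 4 (A4,B3) → 3 (A6,B4) → 3 (A7,B5) → 6 (A8,B6) → 4 (A9,B7).
So the longest common subsequence has length 6.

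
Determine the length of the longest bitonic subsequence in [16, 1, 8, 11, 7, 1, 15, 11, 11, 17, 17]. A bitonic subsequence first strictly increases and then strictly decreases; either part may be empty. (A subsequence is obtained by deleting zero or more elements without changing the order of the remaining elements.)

One longest bitonic subsequence is 1, 8, 11, 7, 1 (positions 2,3,4,5,6): it rises to 11 then falls. Length 5 is optimal.

5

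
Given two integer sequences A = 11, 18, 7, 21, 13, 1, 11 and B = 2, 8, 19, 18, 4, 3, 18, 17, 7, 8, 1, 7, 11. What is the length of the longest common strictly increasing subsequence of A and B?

2

A longest common strictly increasing subsequence is 7, 11 (length 2); it appears in order in both A and B, and no longer such subsequence exists.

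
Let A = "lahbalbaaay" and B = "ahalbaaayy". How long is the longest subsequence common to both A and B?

Backtracking the LCS table gives one alignment: a (A2,B1) → h (A3,B2) → a (A5,B3) → l (A6,B4) → b (A7,B5) → a (A8,B6) → a (A9,B7) → a (A10,B8) → y (A11,B10).
So the longest common subsequence has length 9.

9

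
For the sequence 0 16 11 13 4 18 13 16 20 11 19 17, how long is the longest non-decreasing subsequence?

6

Let dp[i] be the longest non-decreasing subsequence ending at position i. Then dp = [1, 2, 2, 3, 2, 4, 4, 5, 6, 3, 6, 6].
The maximum is 6; one witness is 0, 11, 13, 13, 16, 20 at positions 1,3,4,7,8,9.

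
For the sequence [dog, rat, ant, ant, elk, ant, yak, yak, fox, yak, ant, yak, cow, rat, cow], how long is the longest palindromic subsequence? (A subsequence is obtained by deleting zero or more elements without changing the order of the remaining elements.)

7

Using dp[i][j] = 2 + dp[i+1][j−1] if the ends match, else max(dp[i+1][j], dp[i][j−1]):
dp[1][15] = 7. A witness is rat yak yak fox yak yak rat at positions 2,7,8,9,10,12,14.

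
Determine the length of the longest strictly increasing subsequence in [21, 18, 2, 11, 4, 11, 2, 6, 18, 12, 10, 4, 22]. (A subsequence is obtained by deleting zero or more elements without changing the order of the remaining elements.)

5

One longest increasing subsequence is 2, 4, 11, 18, 22 (positions 3,5,6,9,13), of length 5; no longer one exists.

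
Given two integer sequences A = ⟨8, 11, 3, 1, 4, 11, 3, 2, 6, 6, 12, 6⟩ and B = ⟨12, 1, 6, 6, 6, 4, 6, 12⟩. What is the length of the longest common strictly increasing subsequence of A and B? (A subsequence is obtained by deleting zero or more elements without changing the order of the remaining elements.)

A longest common strictly increasing subsequence is 1, 4, 6, 12 (length 4); it appears in order in both A and B, and no longer such subsequence exists.

4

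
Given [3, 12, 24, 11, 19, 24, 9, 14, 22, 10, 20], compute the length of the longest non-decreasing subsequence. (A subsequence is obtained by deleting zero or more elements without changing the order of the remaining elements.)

4

Let dp[i] be the longest non-decreasing subsequence ending at position i. Then dp = [1, 2, 3, 2, 3, 4, 2, 3, 4, 3, 4].
The maximum is 4; one witness is 3, 12, 24, 24 at positions 1,2,3,6.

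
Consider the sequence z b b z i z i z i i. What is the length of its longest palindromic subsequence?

5

Using dp[i][j] = 2 + dp[i+1][j−1] if the ends match, else max(dp[i+1][j], dp[i][j−1]):
dp[1][10] = 5. A witness is iizii at positions 5,7,8,9,10.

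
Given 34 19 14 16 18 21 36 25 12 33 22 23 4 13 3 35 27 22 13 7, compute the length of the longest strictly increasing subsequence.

One longest increasing subsequence is 14, 16, 18, 21, 25, 33, 35 (positions 3,4,5,6,8,10,16), of length 7; no longer one exists.

7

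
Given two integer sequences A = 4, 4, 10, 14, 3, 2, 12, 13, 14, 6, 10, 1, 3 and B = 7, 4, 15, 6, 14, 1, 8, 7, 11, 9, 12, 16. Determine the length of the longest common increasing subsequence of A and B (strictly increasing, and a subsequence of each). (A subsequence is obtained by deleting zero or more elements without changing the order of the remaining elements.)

2

For each value that appears in both, track the longest common increasing run ending there.
The best achievable length is 2; one witness is 4, 6 (A-positions 1,10, B-positions 2,4).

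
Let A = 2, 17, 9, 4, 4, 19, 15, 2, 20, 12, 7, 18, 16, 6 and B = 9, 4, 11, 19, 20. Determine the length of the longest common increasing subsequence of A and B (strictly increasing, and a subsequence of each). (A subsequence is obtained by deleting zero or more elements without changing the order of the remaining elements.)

For each value that appears in both, track the longest common increasing run ending there.
The best achievable length is 3; one witness is 9, 19, 20 (A-positions 3,6,9, B-positions 1,4,5).

3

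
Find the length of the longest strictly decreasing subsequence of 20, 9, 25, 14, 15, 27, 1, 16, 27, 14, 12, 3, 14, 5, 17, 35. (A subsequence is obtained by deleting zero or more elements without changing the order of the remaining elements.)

5

Let dp[i] be the longest decreasing subsequence ending at position i. Then dp = [1, 2, 1, 2, 2, 1, 3, 2, 1, 3, 4, 5, 3, 5, 2, 1].
The maximum is 5; one witness is 20, 15, 14, 12, 3 at positions 1,5,10,11,12.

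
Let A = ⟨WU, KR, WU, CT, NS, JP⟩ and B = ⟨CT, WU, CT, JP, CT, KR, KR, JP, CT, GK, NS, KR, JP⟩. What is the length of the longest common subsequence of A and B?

5

A longest common subsequence is WU, KR, CT, NS, JP (length 5); the LCS DP confirms no longer common subsequence exists.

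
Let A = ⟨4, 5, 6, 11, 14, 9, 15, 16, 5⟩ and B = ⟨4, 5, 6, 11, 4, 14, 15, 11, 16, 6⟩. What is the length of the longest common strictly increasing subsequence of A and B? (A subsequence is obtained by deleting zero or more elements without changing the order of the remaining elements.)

7

For each value that appears in both, track the longest common increasing run ending there.
The best achievable length is 7; one witness is 4, 5, 6, 11, 14, 15, 16 (A-positions 1,2,3,4,5,7,8, B-positions 1,2,3,4,6,7,9).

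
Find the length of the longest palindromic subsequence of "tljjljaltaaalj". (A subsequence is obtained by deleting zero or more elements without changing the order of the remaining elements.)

8

One longest palindromic subsequence is jlaaaalj (positions 3,5,7,10,11,12,13,14); it reads the same forward and backward, and the interval DP gives dp[1][14] = 8.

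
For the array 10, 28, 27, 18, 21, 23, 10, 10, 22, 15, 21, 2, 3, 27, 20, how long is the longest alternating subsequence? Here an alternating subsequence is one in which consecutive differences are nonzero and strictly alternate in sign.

A longest alternating subsequence is 10, 28, 18, 21, 10, 22, 15, 21, 2, 27, 20 (positions 1,2,4,5,7,9,10,11,12,14,15); its 10 consecutive differences strictly alternate in sign, and length 11 is optimal.

11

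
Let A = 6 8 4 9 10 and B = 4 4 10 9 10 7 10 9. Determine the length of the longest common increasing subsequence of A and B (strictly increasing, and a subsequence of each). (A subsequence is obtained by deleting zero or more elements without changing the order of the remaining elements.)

A longest common strictly increasing subsequence is 4, 9, 10 (length 3); it appears in order in both A and B, and no longer such subsequence exists.

3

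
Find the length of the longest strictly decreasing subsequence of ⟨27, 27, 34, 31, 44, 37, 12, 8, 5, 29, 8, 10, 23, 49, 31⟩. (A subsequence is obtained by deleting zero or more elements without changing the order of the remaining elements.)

Scanning left to right, the best length ending at each element is: 27→1, 27→1, 34→1, 31→2, 44→1, 37→2, 12→3, 8→4, 5→5, 29→3, 8→4, 10→4, 23→4, 49→1, 31→3.
So the longest decreasing subsequence has length 5, e.g. 34, 31, 12, 8, 5.

5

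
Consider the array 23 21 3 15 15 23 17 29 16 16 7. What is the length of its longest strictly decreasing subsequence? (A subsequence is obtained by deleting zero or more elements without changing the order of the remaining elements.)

Scanning left to right, the best length ending at each element is: 23→1, 21→2, 3→3, 15→3, 15→3, 23→1, 17→3, 29→1, 16→4, 16→4, 7→5.
So the longest decreasing subsequence has length 5, e.g. 23, 21, 17, 16, 7.

5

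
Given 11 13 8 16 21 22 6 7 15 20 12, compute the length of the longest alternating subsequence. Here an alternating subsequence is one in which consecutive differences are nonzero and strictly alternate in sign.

Track the best alternating length ending on an up-step vs a down-step at each position: up/down = 1/1, 2/1, 1/3, 4/1, 4/1, 4/1, 1/5, 6/5, 6/5, 6/5, 6/7.
The maximum over both is 7; one such subsequence is 11, 13, 8, 16, 6, 15, 12.

7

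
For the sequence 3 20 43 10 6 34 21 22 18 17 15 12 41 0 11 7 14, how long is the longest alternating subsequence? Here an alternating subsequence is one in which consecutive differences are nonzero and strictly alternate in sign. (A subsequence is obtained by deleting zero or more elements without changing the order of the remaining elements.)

12

A longest alternating subsequence is 3, 20, 10, 34, 21, 22, 18, 41, 0, 11, 7, 14 (positions 1,2,4,6,7,8,9,13,14,15,16,17); its 11 consecutive differences strictly alternate in sign, and length 12 is optimal.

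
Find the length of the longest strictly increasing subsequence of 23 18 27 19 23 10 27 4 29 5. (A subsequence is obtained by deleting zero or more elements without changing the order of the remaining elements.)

Let dp[i] be the longest increasing subsequence ending at position i. Then dp = [1, 1, 2, 2, 3, 1, 4, 1, 5, 2].
The maximum is 5; one witness is 18, 19, 23, 27, 29 at positions 2,4,5,7,9.

5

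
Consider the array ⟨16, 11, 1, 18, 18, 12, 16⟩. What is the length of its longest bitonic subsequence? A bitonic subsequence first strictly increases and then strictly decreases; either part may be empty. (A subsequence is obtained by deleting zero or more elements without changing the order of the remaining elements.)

3

Let inc[i] be the LIS ending at i and dec[i] the longest strictly decreasing subsequence starting at i. inc = [1, 1, 1, 2, 2, 2, 3], dec = [3, 2, 1, 2, 2, 1, 1].
max_i inc[i]+dec[i]−1 = 3, with one witness 16, 11, 1.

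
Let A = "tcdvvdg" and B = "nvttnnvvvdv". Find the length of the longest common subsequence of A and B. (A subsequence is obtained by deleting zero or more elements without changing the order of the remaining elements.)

Backtracking the LCS table gives one alignment: t (A1,B4) → v (A4,B8) → v (A5,B9) → d (A6,B10).
So the longest common subsequence has length 4.

4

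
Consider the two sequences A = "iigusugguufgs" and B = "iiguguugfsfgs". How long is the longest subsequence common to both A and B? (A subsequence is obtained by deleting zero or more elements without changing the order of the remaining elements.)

A longest common subsequence is iiguguufgs (length 10); the LCS DP confirms no longer common subsequence exists.

10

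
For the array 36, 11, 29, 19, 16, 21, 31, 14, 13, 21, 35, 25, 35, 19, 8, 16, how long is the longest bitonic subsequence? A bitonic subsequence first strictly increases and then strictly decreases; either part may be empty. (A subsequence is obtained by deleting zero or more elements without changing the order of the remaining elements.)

Let inc[i] be the LIS ending at i and dec[i] the longest strictly decreasing subsequence starting at i. inc = [1, 1, 2, 2, 2, 3, 4, 2, 2, 3, 5, 4, 5, 3, 1, 3], dec = [7, 2, 6, 5, 4, 4, 4, 3, 2, 3, 4, 3, 3, 2, 1, 1].
max_i inc[i]+dec[i]−1 = 8, with one witness 11, 19, 21, 31, 35, 25, 19, 16.

8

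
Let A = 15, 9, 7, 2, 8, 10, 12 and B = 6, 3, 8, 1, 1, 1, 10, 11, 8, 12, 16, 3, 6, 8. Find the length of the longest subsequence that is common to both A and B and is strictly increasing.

A longest common strictly increasing subsequence is 8, 10, 12 (length 3); it appears in order in both A and B, and no longer such subsequence exists.

3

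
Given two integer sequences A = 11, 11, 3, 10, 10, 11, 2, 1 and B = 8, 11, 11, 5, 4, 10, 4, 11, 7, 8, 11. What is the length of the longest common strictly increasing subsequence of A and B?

A longest common strictly increasing subsequence is 10, 11 (length 2); it appears in order in both A and B, and no longer such subsequence exists.

2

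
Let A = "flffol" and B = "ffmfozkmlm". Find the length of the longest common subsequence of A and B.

5

A longest common subsequence is fffol (length 5); the LCS DP confirms no longer common subsequence exists.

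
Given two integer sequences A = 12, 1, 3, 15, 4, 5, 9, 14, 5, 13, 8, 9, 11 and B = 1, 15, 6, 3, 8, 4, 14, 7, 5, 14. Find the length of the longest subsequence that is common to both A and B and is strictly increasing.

5

For each value that appears in both, track the longest common increasing run ending there.
The best achievable length is 5; one witness is 1, 3, 4, 5, 14 (A-positions 2,3,5,6,8, B-positions 1,4,6,9,10).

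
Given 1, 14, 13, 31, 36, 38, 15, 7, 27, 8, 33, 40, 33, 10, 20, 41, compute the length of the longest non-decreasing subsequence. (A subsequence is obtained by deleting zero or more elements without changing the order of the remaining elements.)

7

Let dp[i] be the longest non-decreasing subsequence ending at position i. Then dp = [1, 2, 2, 3, 4, 5, 3, 2, 4, 3, 5, 6, 6, 4, 5, 7].
The maximum is 7; one witness is 1, 14, 31, 36, 38, 40, 41 at positions 1,2,4,5,6,12,16.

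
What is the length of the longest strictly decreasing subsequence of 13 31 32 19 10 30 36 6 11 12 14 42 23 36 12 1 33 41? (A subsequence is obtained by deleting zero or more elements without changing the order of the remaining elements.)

5

Let dp[i] be the longest decreasing subsequence ending at position i. Then dp = [1, 1, 1, 2, 3, 2, 1, 4, 3, 3, 3, 1, 3, 2, 4, 5, 3, 2].
The maximum is 5; one witness is 31, 19, 10, 6, 1 at positions 2,4,5,8,16.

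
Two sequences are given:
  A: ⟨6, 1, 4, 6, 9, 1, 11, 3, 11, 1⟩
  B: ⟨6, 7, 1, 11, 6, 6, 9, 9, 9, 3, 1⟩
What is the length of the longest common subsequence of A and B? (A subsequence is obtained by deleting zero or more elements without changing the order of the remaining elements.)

A longest common subsequence is 6, 1, 6, 9, 3, 1 (length 6); the LCS DP confirms no longer common subsequence exists.

6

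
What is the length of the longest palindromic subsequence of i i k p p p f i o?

Using dp[i][j] = 2 + dp[i+1][j−1] if the ends match, else max(dp[i+1][j], dp[i][j−1]):
dp[1][9] = 5. A witness is ipppi at positions 2,4,5,6,8.

5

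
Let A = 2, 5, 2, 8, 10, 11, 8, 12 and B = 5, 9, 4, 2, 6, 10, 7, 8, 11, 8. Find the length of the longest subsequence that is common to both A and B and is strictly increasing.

3

A longest common strictly increasing subsequence is 5, 10, 11 (length 3); it appears in order in both A and B, and no longer such subsequence exists.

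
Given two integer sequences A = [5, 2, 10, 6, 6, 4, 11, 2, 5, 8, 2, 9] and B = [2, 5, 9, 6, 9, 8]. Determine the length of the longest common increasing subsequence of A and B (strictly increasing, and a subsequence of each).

3

For each value that appears in both, track the longest common increasing run ending there.
The best achievable length is 3; one witness is 2, 5, 9 (A-positions 2,9,12, B-positions 1,2,3).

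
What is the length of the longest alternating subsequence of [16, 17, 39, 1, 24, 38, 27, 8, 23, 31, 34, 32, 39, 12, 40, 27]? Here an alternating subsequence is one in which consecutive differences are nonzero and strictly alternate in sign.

11

A longest alternating subsequence is 16, 17, 1, 38, 27, 34, 32, 39, 12, 40, 27 (positions 1,2,4,6,7,11,12,13,14,15,16); its 10 consecutive differences strictly alternate in sign, and length 11 is optimal.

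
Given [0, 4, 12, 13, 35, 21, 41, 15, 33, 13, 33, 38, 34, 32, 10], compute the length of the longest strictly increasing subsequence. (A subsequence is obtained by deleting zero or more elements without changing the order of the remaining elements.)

One longest increasing subsequence is 0, 4, 12, 13, 21, 33, 38 (positions 1,2,3,4,6,9,12), of length 7; no longer one exists.

7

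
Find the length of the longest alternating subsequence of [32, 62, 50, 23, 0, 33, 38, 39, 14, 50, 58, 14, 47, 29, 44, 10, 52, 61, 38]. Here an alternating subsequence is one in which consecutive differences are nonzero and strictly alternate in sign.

13

Track the best alternating length ending on an up-step vs a down-step at each position: up/down = 1/1, 2/1, 2/3, 1/3, 1/3, 4/3, 4/3, 4/3, 4/5, 6/3, 6/3, 4/7, 8/7, 8/9, 10/9, 4/11, 12/7, 12/3, 12/13.
The maximum over both is 13; one such subsequence is 32, 62, 23, 33, 14, 50, 14, 47, 29, 44, 10, 52, 38.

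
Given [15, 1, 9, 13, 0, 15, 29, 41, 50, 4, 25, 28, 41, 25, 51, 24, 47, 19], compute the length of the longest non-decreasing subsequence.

One longest non-decreasing subsequence is 1, 9, 13, 15, 29, 41, 50, 51 (positions 2,3,4,6,7,8,9,15), of length 8; no longer one exists.

8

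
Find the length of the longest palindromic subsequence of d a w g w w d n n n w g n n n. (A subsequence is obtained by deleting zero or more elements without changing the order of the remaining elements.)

Using dp[i][j] = 2 + dp[i+1][j−1] if the ends match, else max(dp[i+1][j], dp[i][j−1]):
dp[1][15] = 7. A witness is nnngnnn at positions 8,9,10,12,13,14,15.

7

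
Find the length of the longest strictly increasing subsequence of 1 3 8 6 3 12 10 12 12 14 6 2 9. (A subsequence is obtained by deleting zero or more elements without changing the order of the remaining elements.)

Scanning left to right, the best length ending at each element is: 1→1, 3→2, 8→3, 6→3, 3→2, 12→4, 10→4, 12→5, 12→5, 14→6, 6→3, 2→2, 9→4.
So the longest increasing subsequence has length 6, e.g. 1, 3, 8, 10, 12, 14.

6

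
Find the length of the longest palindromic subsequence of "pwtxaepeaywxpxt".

One longest palindromic subsequence is txaepeaxt (positions 3,4,5,6,7,8,9,14,15); it reads the same forward and backward, and the interval DP gives dp[1][15] = 9.

9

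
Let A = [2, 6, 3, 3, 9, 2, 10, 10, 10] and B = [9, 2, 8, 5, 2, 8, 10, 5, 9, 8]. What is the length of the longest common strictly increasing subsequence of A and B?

2

A longest common strictly increasing subsequence is 9, 10 (length 2); it appears in order in both A and B, and no longer such subsequence exists.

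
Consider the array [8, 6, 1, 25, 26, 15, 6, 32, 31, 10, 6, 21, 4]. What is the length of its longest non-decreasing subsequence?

Scanning left to right, the best length ending at each element is: 8→1, 6→1, 1→1, 25→2, 26→3, 15→2, 6→2, 32→4, 31→4, 10→3, 6→3, 21→4, 4→2.
So the longest non-decreasing subsequence has length 4, e.g. 8, 25, 26, 32.

4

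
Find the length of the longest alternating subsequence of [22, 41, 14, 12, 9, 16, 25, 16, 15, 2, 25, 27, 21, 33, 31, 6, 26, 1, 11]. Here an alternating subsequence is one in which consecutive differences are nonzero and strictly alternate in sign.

Track the best alternating length ending on an up-step vs a down-step at each position: up/down = 1/1, 2/1, 1/3, 1/3, 1/3, 4/3, 4/3, 4/5, 4/5, 1/5, 6/3, 6/3, 6/7, 8/3, 8/9, 6/9, 10/9, 1/11, 12/11.
The maximum over both is 12; one such subsequence is 22, 41, 14, 25, 16, 25, 21, 33, 6, 26, 1, 11.

12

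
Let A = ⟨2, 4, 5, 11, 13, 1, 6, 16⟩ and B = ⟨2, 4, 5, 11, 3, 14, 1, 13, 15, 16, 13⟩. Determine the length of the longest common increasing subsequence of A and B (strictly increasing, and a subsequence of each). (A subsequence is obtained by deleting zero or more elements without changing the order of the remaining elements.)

For each value that appears in both, track the longest common increasing run ending there.
The best achievable length is 6; one witness is 2, 4, 5, 11, 13, 16 (A-positions 1,2,3,4,5,8, B-positions 1,2,3,4,8,10).

6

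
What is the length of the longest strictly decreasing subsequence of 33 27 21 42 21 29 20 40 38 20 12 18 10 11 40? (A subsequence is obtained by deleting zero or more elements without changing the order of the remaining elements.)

Let dp[i] be the longest decreasing subsequence ending at position i. Then dp = [1, 2, 3, 1, 3, 2, 4, 2, 3, 4, 5, 5, 6, 6, 2].
The maximum is 6; one witness is 33, 27, 21, 20, 12, 10 at positions 1,2,3,7,11,13.

6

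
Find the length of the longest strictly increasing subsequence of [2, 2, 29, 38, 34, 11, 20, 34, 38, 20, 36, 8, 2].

5

One longest increasing subsequence is 2, 11, 20, 34, 38 (positions 1,6,7,8,9), of length 5; no longer one exists.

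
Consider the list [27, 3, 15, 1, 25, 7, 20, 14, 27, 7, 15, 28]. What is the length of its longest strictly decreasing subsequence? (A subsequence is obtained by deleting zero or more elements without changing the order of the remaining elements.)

5

Let dp[i] be the longest decreasing subsequence ending at position i. Then dp = [1, 2, 2, 3, 2, 3, 3, 4, 1, 5, 4, 1].
The maximum is 5; one witness is 27, 25, 20, 14, 7 at positions 1,5,7,8,10.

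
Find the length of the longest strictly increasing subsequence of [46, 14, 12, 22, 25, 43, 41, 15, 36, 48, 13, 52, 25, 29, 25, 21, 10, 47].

Let dp[i] be the longest increasing subsequence ending at position i. Then dp = [1, 1, 1, 2, 3, 4, 4, 2, 4, 5, 2, 6, 3, 4, 3, 3, 1, 5].
The maximum is 6; one witness is 14, 22, 25, 43, 48, 52 at positions 2,4,5,6,10,12.

6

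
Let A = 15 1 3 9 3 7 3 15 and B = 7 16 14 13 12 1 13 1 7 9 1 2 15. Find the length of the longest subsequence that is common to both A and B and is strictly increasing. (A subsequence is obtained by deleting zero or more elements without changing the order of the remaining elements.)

3

A longest common strictly increasing subsequence is 1, 7, 15 (length 3); it appears in order in both A and B, and no longer such subsequence exists.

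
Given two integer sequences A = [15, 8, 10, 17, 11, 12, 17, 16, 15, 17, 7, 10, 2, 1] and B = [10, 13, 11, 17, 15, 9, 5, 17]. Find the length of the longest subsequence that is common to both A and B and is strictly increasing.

4

For each value that appears in both, track the longest common increasing run ending there.
The best achievable length is 4; one witness is 10, 11, 15, 17 (A-positions 3,5,9,10, B-positions 1,3,5,8).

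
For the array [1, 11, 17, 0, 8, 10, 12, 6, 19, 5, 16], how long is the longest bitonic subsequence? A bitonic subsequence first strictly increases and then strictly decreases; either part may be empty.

Let inc[i] be the LIS ending at i and dec[i] the longest strictly decreasing subsequence starting at i. inc = [1, 2, 3, 1, 2, 3, 4, 2, 5, 2, 5], dec = [2, 4, 4, 1, 3, 3, 3, 2, 2, 1, 1].
max_i inc[i]+dec[i]−1 = 6, with one witness 1, 11, 17, 12, 6, 5.

6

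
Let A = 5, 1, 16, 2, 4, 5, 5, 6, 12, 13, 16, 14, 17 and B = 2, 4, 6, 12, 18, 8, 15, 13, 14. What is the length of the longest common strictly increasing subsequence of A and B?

A longest common strictly increasing subsequence is 2, 4, 6, 12, 13, 14 (length 6); it appears in order in both A and B, and no longer such subsequence exists.

6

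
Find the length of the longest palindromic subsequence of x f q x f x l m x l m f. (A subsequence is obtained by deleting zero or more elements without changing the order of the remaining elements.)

5

Using dp[i][j] = 2 + dp[i+1][j−1] if the ends match, else max(dp[i+1][j], dp[i][j−1]):
dp[1][12] = 5. A witness is fmlmf at positions 2,8,10,11,12.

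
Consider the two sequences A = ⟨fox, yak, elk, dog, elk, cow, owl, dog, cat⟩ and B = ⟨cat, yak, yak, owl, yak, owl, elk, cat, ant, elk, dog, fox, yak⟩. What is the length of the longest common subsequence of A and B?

A longest common subsequence is yak, elk, elk, dog (length 4); the LCS DP confirms no longer common subsequence exists.

4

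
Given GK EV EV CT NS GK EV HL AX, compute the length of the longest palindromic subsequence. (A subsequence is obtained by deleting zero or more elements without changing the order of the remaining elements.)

Using dp[i][j] = 2 + dp[i+1][j−1] if the ends match, else max(dp[i+1][j], dp[i][j−1]):
dp[1][9] = 4. A witness is GK EV EV GK at positions 1,2,3,6.

4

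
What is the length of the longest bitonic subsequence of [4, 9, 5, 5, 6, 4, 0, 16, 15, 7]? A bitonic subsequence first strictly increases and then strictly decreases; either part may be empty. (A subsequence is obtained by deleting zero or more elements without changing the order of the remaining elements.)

Let inc[i] be the LIS ending at i and dec[i] the longest strictly decreasing subsequence starting at i. inc = [1, 2, 2, 2, 3, 1, 1, 4, 4, 4], dec = [2, 4, 3, 3, 3, 2, 1, 3, 2, 1].
max_i inc[i]+dec[i]−1 = 6, with one witness 4, 5, 6, 16, 15, 7.

6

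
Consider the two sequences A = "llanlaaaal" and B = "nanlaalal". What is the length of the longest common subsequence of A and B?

Backtracking the LCS table gives one alignment: a (A3,B2) → n (A4,B3) → l (A5,B4) → a (A6,B5) → a (A7,B6) → a (A9,B8) → l (A10,B9).
So the longest common subsequence has length 7.

7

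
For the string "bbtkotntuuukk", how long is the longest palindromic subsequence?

One longest palindromic subsequence is kuuuk (positions 4,9,10,11,13); it reads the same forward and backward, and the interval DP gives dp[1][13] = 5.

5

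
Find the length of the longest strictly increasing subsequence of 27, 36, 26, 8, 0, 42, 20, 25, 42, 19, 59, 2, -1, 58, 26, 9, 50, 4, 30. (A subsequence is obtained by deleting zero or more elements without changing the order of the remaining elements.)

One longest increasing subsequence is 8, 20, 25, 42, 59 (positions 4,7,8,9,11), of length 5; no longer one exists.

5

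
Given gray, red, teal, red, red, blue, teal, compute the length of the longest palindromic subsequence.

One longest palindromic subsequence is teal red red teal (positions 3,4,5,7); it reads the same forward and backward, and the interval DP gives dp[1][7] = 4.

4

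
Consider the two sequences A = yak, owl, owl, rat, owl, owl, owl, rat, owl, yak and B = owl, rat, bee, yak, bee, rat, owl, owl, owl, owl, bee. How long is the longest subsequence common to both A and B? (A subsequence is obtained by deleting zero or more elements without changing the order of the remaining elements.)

6

Backtracking the LCS table gives one alignment: yak (A1,B4) → rat (A4,B6) → owl (A5,B7) → owl (A6,B8) → owl (A7,B9) → owl (A9,B10).
So the longest common subsequence has length 6.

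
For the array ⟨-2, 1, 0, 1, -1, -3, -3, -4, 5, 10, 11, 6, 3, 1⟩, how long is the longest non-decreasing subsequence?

Let dp[i] be the longest non-decreasing subsequence ending at position i. Then dp = [1, 2, 2, 3, 2, 1, 2, 1, 4, 5, 6, 5, 4, 4].
The maximum is 6; one witness is -2, 1, 1, 5, 10, 11 at positions 1,2,4,9,10,11.

6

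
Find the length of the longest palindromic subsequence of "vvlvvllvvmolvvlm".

12

Using dp[i][j] = 2 + dp[i+1][j−1] if the ends match, else max(dp[i+1][j], dp[i][j−1]):
dp[1][16] = 12. A witness is vvlvvllvvlvv at positions 1,2,3,4,5,6,7,8,9,12,13,14.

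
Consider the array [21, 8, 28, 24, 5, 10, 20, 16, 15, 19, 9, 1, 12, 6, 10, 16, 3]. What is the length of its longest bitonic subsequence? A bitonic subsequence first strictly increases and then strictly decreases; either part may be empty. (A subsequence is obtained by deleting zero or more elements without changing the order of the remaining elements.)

9

One longest bitonic subsequence is 21, 28, 24, 20, 16, 15, 12, 10, 3 (positions 1,3,4,7,8,9,13,15,17): it rises to 28 then falls. Length 9 is optimal.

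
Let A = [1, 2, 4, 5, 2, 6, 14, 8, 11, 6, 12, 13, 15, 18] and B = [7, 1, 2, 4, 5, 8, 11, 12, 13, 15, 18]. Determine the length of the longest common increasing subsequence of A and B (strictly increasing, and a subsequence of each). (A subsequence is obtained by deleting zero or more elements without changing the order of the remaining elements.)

A longest common strictly increasing subsequence is 1, 2, 4, 5, 8, 11, 12, 13, 15, 18 (length 10); it appears in order in both A and B, and no longer such subsequence exists.

10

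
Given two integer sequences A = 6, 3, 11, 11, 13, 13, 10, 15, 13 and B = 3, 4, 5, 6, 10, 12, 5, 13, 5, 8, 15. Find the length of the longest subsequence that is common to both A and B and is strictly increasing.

For each value that appears in both, track the longest common increasing run ending there.
The best achievable length is 3; one witness is 3, 10, 13 (A-positions 2,7,9, B-positions 1,5,8).

3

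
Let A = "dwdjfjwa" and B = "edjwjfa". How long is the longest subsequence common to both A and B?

5

A longest common subsequence is dwjfa (length 5); the LCS DP confirms no longer common subsequence exists.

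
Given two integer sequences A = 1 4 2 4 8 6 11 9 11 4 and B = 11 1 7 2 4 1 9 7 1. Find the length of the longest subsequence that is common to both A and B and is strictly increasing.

4

A longest common strictly increasing subsequence is 1, 2, 4, 9 (length 4); it appears in order in both A and B, and no longer such subsequence exists.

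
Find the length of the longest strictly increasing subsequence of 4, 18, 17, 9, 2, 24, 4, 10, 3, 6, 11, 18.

5

Scanning left to right, the best length ending at each element is: 4→1, 18→2, 17→2, 9→2, 2→1, 24→3, 4→2, 10→3, 3→2, 6→3, 11→4, 18→5.
So the longest increasing subsequence has length 5, e.g. 4, 9, 10, 11, 18.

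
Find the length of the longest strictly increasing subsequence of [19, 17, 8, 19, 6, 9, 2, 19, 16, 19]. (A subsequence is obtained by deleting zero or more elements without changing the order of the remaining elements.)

Let dp[i] be the longest increasing subsequence ending at position i. Then dp = [1, 1, 1, 2, 1, 2, 1, 3, 3, 4].
The maximum is 4; one witness is 8, 9, 16, 19 at positions 3,6,9,10.

4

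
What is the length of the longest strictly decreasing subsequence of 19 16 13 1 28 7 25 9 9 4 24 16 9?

5

Scanning left to right, the best length ending at each element is: 19→1, 16→2, 13→3, 1→4, 28→1, 7→4, 25→2, 9→4, 9→4, 4→5, 24→3, 16→4, 9→5.
So the longest decreasing subsequence has length 5, e.g. 19, 16, 13, 7, 4.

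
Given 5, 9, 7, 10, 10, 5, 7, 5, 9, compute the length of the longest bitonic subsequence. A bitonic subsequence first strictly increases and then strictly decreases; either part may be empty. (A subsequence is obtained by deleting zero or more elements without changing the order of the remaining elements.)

Let inc[i] be the LIS ending at i and dec[i] the longest strictly decreasing subsequence starting at i. inc = [1, 2, 2, 3, 3, 1, 2, 1, 3], dec = [1, 3, 2, 3, 3, 1, 2, 1, 1].
max_i inc[i]+dec[i]−1 = 5, with one witness 5, 9, 10, 7, 5.

5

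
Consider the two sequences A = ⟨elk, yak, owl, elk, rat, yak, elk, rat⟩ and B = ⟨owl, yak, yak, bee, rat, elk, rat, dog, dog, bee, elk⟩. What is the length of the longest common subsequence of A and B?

A longest common subsequence is yak, elk, rat, elk (length 4); the LCS DP confirms no longer common subsequence exists.

4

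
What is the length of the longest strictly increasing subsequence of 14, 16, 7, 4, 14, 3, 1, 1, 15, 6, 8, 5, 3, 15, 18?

5

One longest increasing subsequence is 4, 6, 8, 15, 18 (positions 4,10,11,14,15), of length 5; no longer one exists.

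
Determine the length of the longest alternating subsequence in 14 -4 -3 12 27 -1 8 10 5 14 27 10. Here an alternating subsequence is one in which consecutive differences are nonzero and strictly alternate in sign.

8

A longest alternating subsequence is 14, -4, 12, -1, 8, 5, 14, 10 (positions 1,2,4,6,7,9,10,12); its 7 consecutive differences strictly alternate in sign, and length 8 is optimal.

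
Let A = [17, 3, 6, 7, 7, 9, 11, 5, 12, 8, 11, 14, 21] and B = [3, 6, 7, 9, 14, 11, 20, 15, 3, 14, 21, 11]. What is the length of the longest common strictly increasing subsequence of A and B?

For each value that appears in both, track the longest common increasing run ending there.
The best achievable length is 7; one witness is 3, 6, 7, 9, 11, 14, 21 (A-positions 2,3,4,6,7,12,13, B-positions 1,2,3,4,6,10,11).

7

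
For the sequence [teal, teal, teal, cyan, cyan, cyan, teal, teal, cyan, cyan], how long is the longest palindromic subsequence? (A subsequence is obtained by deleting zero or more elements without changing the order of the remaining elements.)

Using dp[i][j] = 2 + dp[i+1][j−1] if the ends match, else max(dp[i+1][j], dp[i][j−1]):
dp[1][10] = 7. A witness is teal teal cyan cyan cyan teal teal at positions 2,3,4,5,6,7,8.

7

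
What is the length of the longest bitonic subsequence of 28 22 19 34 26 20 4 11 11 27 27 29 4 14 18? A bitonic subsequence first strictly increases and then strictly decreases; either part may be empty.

6

One longest bitonic subsequence is 28, 34, 26, 20, 11, 4 (positions 1,4,5,6,9,13): it rises to 34 then falls. Length 6 is optimal.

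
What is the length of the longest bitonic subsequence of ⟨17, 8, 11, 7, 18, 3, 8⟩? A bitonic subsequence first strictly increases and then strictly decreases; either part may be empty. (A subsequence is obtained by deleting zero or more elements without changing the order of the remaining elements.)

One longest bitonic subsequence is 17, 11, 7, 3 (positions 1,3,4,6): it rises to 17 then falls. Length 4 is optimal.

4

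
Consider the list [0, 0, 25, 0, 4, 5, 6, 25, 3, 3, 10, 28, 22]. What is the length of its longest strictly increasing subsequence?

Let dp[i] be the longest increasing subsequence ending at position i. Then dp = [1, 1, 2, 1, 2, 3, 4, 5, 2, 2, 5, 6, 6].
The maximum is 6; one witness is 0, 4, 5, 6, 25, 28 at positions 1,5,6,7,8,12.

6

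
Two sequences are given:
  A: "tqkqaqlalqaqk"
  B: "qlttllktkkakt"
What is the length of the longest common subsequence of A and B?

Backtracking the LCS table gives one alignment: t (A1,B4) → l (A7,B5) → l (A9,B6) → a (A11,B11) → k (A13,B12).
So the longest common subsequence has length 5.

5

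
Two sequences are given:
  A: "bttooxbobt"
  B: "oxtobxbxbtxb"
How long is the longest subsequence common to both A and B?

6

A longest common subsequence is toxbbt (length 6); the LCS DP confirms no longer common subsequence exists.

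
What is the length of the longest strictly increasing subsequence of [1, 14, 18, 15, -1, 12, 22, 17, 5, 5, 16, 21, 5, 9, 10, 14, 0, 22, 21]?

6

Scanning left to right, the best length ending at each element is: 1→1, 14→2, 18→3, 15→3, -1→1, 12→2, 22→4, 17→4, 5→2, 5→2, 16→4, 21→5, 5→2, 9→3, 10→4, 14→5, 0→2, 22→6, 21→6.
So the longest increasing subsequence has length 6, e.g. 1, 14, 15, 17, 21, 22.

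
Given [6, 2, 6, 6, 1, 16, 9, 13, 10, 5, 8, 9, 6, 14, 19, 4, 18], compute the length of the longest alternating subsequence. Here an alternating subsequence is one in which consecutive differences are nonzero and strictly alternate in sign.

13

A longest alternating subsequence is 6, 2, 6, 1, 16, 9, 13, 5, 8, 6, 14, 4, 18 (positions 1,2,3,5,6,7,8,10,11,13,14,16,17); its 12 consecutive differences strictly alternate in sign, and length 13 is optimal.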